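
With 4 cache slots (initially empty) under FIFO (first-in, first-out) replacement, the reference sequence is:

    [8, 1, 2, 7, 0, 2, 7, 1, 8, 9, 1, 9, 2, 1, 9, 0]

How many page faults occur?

10

8: fault, frames (8)
1: fault, frames (8 1)
2: fault, frames (8 1 2)
7: fault, frames (8 1 2 7)
0: fault, evict 8, frames (1 2 7 0)
2: hit
7: hit
1: hit
8: fault, evict 1, frames (2 7 0 8)
9: fault, evict 2, frames (7 0 8 9)
1: fault, evict 7, frames (0 8 9 1)
9: hit
2: fault, evict 0, frames (8 9 1 2)
1: hit
9: hit
0: fault, evict 8, frames (9 1 2 0)
Page faults: 10.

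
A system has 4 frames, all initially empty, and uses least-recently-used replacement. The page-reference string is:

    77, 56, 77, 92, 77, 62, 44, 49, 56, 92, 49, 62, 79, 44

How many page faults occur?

77 -> fault, frames (77)
56 -> fault, frames (77 56)
77 -> hit
92 -> fault, frames (56 77 92)
77 -> hit
62 -> fault, frames (56 92 77 62)
44 -> fault, evict 56, frames (92 77 62 44)
49 -> fault, evict 92, frames (77 62 44 49)
56 -> fault, evict 77, frames (62 44 49 56)
92 -> fault, evict 62, frames (44 49 56 92)
49 -> hit
62 -> fault, evict 44, frames (56 92 49 62)
79 -> fault, evict 56, frames (92 49 62 79)
44 -> fault, evict 92, frames (49 62 79 44)
Page faults: 11.

11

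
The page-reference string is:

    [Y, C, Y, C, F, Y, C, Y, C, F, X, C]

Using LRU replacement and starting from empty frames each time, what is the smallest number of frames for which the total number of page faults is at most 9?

2

f=1: 12 faults
f=2: 8 faults
f=3: 4 faults
f=4: 4 faults
Smallest f with faults ≤ 9 is 2.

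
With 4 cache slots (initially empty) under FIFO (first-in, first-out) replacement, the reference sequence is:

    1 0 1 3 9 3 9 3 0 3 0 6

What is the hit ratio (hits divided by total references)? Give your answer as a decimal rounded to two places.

1: fault, frames [1]
0: fault, frames [1, 0]
1: hit
3: fault, frames [1, 0, 3]
9: fault, frames [1, 0, 3, 9]
3: hit
9: hit
3: hit
0: hit
3: hit
0: hit
6: fault, evict 1, frames [0, 3, 9, 6]
Hits: 7 of 12 references → 7/12 = 0.5833.

0.58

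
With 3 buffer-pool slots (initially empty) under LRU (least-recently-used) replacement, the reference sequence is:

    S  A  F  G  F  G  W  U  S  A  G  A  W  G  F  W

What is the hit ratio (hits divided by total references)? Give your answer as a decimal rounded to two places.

0.31

S → fault, frames [S]
A → fault, frames [S, A]
F → fault, frames [S, A, F]
G → fault, evict S, frames [A, F, G]
F → hit
G → hit
W → fault, evict A, frames [F, G, W]
U → fault, evict F, frames [G, W, U]
S → fault, evict G, frames [W, U, S]
A → fault, evict W, frames [U, S, A]
G → fault, evict U, frames [S, A, G]
A → hit
W → fault, evict S, frames [G, A, W]
G → hit
F → fault, evict A, frames [W, G, F]
W → hit
Hits: 5 of 16 references → 5/16 = 0.3125.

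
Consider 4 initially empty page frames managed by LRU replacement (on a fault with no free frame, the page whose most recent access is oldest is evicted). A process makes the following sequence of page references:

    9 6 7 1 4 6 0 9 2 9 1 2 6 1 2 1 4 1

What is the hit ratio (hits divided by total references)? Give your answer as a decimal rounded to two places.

0.39

9 → miss, frames (9)
6 → miss, frames (9 6)
7 → miss, frames (9 6 7)
1 → miss, frames (9 6 7 1)
4 → miss, evict 9, frames (6 7 1 4)
6 → hit
0 → miss, evict 7, frames (1 4 6 0)
9 → miss, evict 1, frames (4 6 0 9)
2 → miss, evict 4, frames (6 0 9 2)
9 → hit
1 → miss, evict 6, frames (0 2 9 1)
2 → hit
6 → miss, evict 0, frames (9 1 2 6)
1 → hit
2 → hit
1 → hit
4 → miss, evict 9, frames (6 2 1 4)
1 → hit
Hits: 7 of 18 references → 7/18 = 0.3889.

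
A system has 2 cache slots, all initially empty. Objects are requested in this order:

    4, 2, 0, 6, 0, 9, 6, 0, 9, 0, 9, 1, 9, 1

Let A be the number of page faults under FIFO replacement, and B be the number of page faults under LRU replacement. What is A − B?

-1

Under FIFO: F F F F . F . F . . . F F . → 8 faults.
Under LRU: F F F F . F F F F . . F . . → 9 faults.
A − B = 8 − 9 = -1.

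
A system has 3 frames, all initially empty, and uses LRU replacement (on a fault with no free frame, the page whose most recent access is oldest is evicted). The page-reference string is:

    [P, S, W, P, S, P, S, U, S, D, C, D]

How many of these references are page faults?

P -> fault, frames {P}
S -> fault, frames {P,S}
W -> fault, frames {P,S,W}
P -> hit
S -> hit
P -> hit
S -> hit
U -> fault, evict W, frames {P,S,U}
S -> hit
D -> fault, evict P, frames {U,S,D}
C -> fault, evict U, frames {S,D,C}
D -> hit
Page faults: 6.

6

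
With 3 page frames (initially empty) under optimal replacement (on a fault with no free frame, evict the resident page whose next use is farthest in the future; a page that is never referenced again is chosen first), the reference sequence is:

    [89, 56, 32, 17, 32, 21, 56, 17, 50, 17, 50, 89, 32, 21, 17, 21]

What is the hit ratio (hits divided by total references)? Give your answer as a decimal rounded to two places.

89 -> miss, frames {89}
56 -> miss, frames {89,56}
32 -> miss, frames {89,56,32}
17 -> miss, evict 89, frames {56,32,17}
32 -> hit
21 -> miss, evict 32, frames {56,17,21}
56 -> hit
17 -> hit
50 -> miss, evict 56, frames {17,21,50}
17 -> hit
50 -> hit
89 -> miss, evict 50, frames {17,21,89}
32 -> miss, evict 89, frames {17,21,32}
21 -> hit
17 -> hit
21 -> hit
Hits: 8 of 16 references → 8/16 = 0.5000.

0.50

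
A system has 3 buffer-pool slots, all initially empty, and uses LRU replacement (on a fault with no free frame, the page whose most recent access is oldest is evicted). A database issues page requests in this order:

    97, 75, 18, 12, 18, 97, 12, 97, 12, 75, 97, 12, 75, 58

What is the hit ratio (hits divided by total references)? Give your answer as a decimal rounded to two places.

97 -> miss, frames {97}
75 -> miss, frames {97,75}
18 -> miss, frames {97,75,18}
12 -> miss, evict 97, frames {75,18,12}
18 -> hit
97 -> miss, evict 75, frames {12,18,97}
12 -> hit
97 -> hit
12 -> hit
75 -> miss, evict 18, frames {97,12,75}
97 -> hit
12 -> hit
75 -> hit
58 -> miss, evict 97, frames {12,75,58}
Hits: 7 of 14 references → 7/14 = 0.5000.

0.50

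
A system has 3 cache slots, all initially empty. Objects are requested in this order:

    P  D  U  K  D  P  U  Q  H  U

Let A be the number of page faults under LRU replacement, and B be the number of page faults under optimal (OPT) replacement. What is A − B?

Under LRU: F F F F . F F F F . → 8 faults.
Under OPT: F F F F . . F F F . → 7 faults.
A − B = 8 − 7 = 1.

1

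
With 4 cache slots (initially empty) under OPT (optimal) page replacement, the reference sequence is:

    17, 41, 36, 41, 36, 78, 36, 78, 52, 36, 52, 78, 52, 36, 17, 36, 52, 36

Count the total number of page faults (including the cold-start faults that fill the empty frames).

17 -> miss, frames [17]
41 -> miss, frames [17, 41]
36 -> miss, frames [17, 41, 36]
41 -> hit
36 -> hit
78 -> miss, frames [17, 41, 36, 78]
36 -> hit
78 -> hit
52 -> miss, evict 41, frames [17, 36, 78, 52]
36 -> hit
52 -> hit
78 -> hit
52 -> hit
36 -> hit
17 -> hit
36 -> hit
52 -> hit
36 -> hit
Page faults: 5.

5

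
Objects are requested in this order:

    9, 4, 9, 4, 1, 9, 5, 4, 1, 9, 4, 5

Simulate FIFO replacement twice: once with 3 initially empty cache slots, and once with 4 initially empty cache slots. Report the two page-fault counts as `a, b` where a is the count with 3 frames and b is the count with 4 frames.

6, 4

3 frames: F F . . F . F . . F F . → 6 faults.
4 frames: F F . . F . F . . . . . → 4 faults.
4 < 6: adding a frame reduced faults, as is typical.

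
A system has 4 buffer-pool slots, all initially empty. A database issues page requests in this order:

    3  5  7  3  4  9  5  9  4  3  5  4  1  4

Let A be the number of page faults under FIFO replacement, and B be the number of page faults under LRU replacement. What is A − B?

2

Under FIFO: F F F . F F . . . F F . F F → 9 faults.
Under LRU: F F F . F F F . . . . . F . → 7 faults.
A − B = 9 − 7 = 2.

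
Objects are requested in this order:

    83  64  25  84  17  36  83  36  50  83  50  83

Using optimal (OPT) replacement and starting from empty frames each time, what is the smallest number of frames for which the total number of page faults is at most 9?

f=1: 12 faults
f=2: 7 faults
f=3: 7 faults
f=4: 7 faults
f=5: 7 faults
f=6: 7 faults
f=7: 7 faults
Smallest f with faults ≤ 9 is 2.

2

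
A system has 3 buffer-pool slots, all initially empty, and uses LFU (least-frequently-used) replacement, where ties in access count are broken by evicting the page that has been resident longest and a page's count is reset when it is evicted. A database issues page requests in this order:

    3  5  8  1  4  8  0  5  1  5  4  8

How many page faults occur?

3 → miss, frames [3]
5 → miss, frames [3, 5]
8 → miss, frames [3, 5, 8]
1 → miss, evict 3, frames [5, 8, 1]
4 → miss, evict 5, frames [8, 1, 4]
8 → hit
0 → miss, evict 1, frames [8, 4, 0]
5 → miss, evict 4, frames [8, 0, 5]
1 → miss, evict 0, frames [8, 5, 1]
5 → hit
4 → miss, evict 1, frames [8, 5, 4]
8 → hit
Page faults: 9.

9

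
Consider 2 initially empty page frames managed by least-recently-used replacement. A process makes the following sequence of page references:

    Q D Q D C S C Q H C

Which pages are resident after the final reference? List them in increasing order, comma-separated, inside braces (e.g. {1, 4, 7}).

Q -> miss, frames {Q}
D -> miss, frames {Q,D}
Q -> hit
D -> hit
C -> miss, evict Q, frames {D,C}
S -> miss, evict D, frames {C,S}
C -> hit
Q -> miss, evict S, frames {C,Q}
H -> miss, evict C, frames {Q,H}
C -> miss, evict Q, frames {H,C}

{C, H}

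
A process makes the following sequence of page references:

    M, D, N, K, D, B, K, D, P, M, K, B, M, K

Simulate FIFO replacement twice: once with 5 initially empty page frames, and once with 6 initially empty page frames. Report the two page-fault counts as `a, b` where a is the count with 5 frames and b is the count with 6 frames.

7, 6

5 frames: F F F F . F . . F F . . . . → 7 faults.
6 frames: F F F F . F . . F . . . . . → 6 faults.
6 < 7: adding a frame reduced faults, as is typical.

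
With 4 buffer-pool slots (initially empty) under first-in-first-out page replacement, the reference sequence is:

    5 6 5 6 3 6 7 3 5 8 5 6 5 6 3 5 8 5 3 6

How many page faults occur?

5 → fault, frames (5)
6 → fault, frames (5 6)
5 → hit
6 → hit
3 → fault, frames (5 6 3)
6 → hit
7 → fault, frames (5 6 3 7)
3 → hit
5 → hit
8 → fault, evict 5, frames (6 3 7 8)
5 → fault, evict 6, frames (3 7 8 5)
6 → fault, evict 3, frames (7 8 5 6)
5 → hit
6 → hit
3 → fault, evict 7, frames (8 5 6 3)
5 → hit
8 → hit
5 → hit
3 → hit
6 → hit
Page faults: 8.

8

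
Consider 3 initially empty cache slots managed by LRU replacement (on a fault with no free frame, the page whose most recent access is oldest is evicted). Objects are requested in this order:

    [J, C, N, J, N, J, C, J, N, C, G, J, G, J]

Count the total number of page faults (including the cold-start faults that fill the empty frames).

J → fault, frames [J]
C → fault, frames [J, C]
N → fault, frames [J, C, N]
J → hit
N → hit
J → hit
C → hit
J → hit
N → hit
C → hit
G → fault, evict J, frames [N, C, G]
J → fault, evict N, frames [C, G, J]
G → hit
J → hit
Page faults: 5.

5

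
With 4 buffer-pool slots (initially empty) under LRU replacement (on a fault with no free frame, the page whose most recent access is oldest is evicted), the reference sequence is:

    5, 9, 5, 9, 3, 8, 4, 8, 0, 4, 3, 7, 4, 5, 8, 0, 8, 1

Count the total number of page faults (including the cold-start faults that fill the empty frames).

11

5: miss, frames {5}
9: miss, frames {5,9}
5: hit
9: hit
3: miss, frames {5,9,3}
8: miss, frames {5,9,3,8}
4: miss, evict 5, frames {9,3,8,4}
8: hit
0: miss, evict 9, frames {3,4,8,0}
4: hit
3: hit
7: miss, evict 8, frames {0,4,3,7}
4: hit
5: miss, evict 0, frames {3,7,4,5}
8: miss, evict 3, frames {7,4,5,8}
0: miss, evict 7, frames {4,5,8,0}
8: hit
1: miss, evict 4, frames {5,0,8,1}
Page faults: 11.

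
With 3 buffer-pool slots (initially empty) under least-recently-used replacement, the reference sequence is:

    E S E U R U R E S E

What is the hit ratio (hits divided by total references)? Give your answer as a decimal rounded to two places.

E: fault, frames {E}
S: fault, frames {E,S}
E: hit
U: fault, frames {S,E,U}
R: fault, evict S, frames {E,U,R}
U: hit
R: hit
E: hit
S: fault, evict U, frames {R,E,S}
E: hit
Hits: 5 of 10 references → 5/10 = 0.5000.

0.50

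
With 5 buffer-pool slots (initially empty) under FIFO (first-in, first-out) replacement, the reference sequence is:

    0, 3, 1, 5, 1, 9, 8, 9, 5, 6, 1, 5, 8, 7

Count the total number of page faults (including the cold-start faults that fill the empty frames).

0: fault, frames (0)
3: fault, frames (0 3)
1: fault, frames (0 3 1)
5: fault, frames (0 3 1 5)
1: hit
9: fault, frames (0 3 1 5 9)
8: fault, evict 0, frames (3 1 5 9 8)
9: hit
5: hit
6: fault, evict 3, frames (1 5 9 8 6)
1: hit
5: hit
8: hit
7: fault, evict 1, frames (5 9 8 6 7)
Page faults: 8.

8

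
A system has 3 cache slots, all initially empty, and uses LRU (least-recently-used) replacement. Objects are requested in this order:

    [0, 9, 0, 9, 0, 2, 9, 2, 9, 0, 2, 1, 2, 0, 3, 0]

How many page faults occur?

0: fault, frames {0}
9: fault, frames {0,9}
0: hit
9: hit
0: hit
2: fault, frames {9,0,2}
9: hit
2: hit
9: hit
0: hit
2: hit
1: fault, evict 9, frames {0,2,1}
2: hit
0: hit
3: fault, evict 1, frames {2,0,3}
0: hit
Page faults: 5.

5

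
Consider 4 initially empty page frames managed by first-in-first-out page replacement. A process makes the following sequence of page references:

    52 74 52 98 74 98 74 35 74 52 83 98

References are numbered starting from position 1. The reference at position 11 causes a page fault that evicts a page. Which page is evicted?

pos 1: 52: fault, frames {52}
pos 2: 74: fault, frames {52,74}
pos 3: 52: hit
pos 4: 98: fault, frames {52,74,98}
pos 5: 74: hit
pos 6: 98: hit
pos 7: 74: hit
pos 8: 35: fault, frames {52,74,98,35}
pos 9: 74: hit
pos 10: 52: hit
pos 11: 83: fault, evict 52, frames {74,98,35,83}
At position 11, page 52 is evicted.

52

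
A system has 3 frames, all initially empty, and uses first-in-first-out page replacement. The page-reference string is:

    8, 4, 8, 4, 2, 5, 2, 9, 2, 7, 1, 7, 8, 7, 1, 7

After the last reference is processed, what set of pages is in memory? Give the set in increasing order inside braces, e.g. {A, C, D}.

8: fault, frames {8}
4: fault, frames {8,4}
8: hit
4: hit
2: fault, frames {8,4,2}
5: fault, evict 8, frames {4,2,5}
2: hit
9: fault, evict 4, frames {2,5,9}
2: hit
7: fault, evict 2, frames {5,9,7}
1: fault, evict 5, frames {9,7,1}
7: hit
8: fault, evict 9, frames {7,1,8}
7: hit
1: hit
7: hit

{1, 7, 8}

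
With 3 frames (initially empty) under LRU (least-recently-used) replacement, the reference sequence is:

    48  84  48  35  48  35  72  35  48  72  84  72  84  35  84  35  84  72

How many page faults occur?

6

48: fault, frames [48]
84: fault, frames [48, 84]
48: hit
35: fault, frames [84, 48, 35]
48: hit
35: hit
72: fault, evict 84, frames [48, 35, 72]
35: hit
48: hit
72: hit
84: fault, evict 35, frames [48, 72, 84]
72: hit
84: hit
35: fault, evict 48, frames [72, 84, 35]
84: hit
35: hit
84: hit
72: hit
Page faults: 6.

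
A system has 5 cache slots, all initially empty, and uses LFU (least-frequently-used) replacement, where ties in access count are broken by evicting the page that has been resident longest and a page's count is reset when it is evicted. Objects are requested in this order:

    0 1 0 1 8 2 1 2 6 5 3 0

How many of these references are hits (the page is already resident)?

5

0 → miss, frames [0]
1 → miss, frames [0, 1]
0 → hit
1 → hit
8 → miss, frames [0, 1, 8]
2 → miss, frames [0, 1, 8, 2]
1 → hit
2 → hit
6 → miss, frames [0, 1, 8, 2, 6]
5 → miss, evict 8, frames [0, 1, 2, 6, 5]
3 → miss, evict 6, frames [0, 1, 2, 5, 3]
0 → hit
Hits: 5.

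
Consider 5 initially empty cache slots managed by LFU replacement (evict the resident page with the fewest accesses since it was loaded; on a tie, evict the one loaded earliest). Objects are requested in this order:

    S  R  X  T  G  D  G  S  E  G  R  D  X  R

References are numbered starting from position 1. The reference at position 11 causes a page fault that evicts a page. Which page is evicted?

T

pos 1: S -> miss, frames [S]
pos 2: R -> miss, frames [S, R]
pos 3: X -> miss, frames [S, R, X]
pos 4: T -> miss, frames [S, R, X, T]
pos 5: G -> miss, frames [S, R, X, T, G]
pos 6: D -> miss, evict S, frames [R, X, T, G, D]
pos 7: G -> hit
pos 8: S -> miss, evict R, frames [X, T, G, D, S]
pos 9: E -> miss, evict X, frames [T, G, D, S, E]
pos 10: G -> hit
pos 11: R -> miss, evict T, frames [G, D, S, E, R]
At position 11, page T is evicted.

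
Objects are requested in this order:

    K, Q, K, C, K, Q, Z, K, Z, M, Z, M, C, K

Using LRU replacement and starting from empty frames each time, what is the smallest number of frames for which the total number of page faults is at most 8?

f=1: 14 faults
f=2: 9 faults
f=3: 7 faults
f=4: 6 faults
f=5: 5 faults
Smallest f with faults ≤ 8 is 3.

3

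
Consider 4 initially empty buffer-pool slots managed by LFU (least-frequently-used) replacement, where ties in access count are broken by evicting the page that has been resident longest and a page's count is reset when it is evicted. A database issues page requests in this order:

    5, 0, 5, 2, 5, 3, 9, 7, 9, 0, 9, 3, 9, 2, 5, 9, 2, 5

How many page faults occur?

5 -> miss, frames {5}
0 -> miss, frames {5,0}
5 -> hit
2 -> miss, frames {5,0,2}
5 -> hit
3 -> miss, frames {5,0,2,3}
9 -> miss, evict 0, frames {5,2,3,9}
7 -> miss, evict 2, frames {5,3,9,7}
9 -> hit
0 -> miss, evict 3, frames {5,9,7,0}
9 -> hit
3 -> miss, evict 7, frames {5,9,0,3}
9 -> hit
2 -> miss, evict 0, frames {5,9,3,2}
5 -> hit
9 -> hit
2 -> hit
5 -> hit
Page faults: 9.

9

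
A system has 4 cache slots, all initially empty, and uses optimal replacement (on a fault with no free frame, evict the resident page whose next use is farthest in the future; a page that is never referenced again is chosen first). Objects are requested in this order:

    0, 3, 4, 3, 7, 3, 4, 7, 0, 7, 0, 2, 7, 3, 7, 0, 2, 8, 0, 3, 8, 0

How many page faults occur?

0 -> fault, frames {0}
3 -> fault, frames {0,3}
4 -> fault, frames {0,3,4}
3 -> hit
7 -> fault, frames {0,3,4,7}
3 -> hit
4 -> hit
7 -> hit
0 -> hit
7 -> hit
0 -> hit
2 -> fault, evict 4, frames {0,3,7,2}
7 -> hit
3 -> hit
7 -> hit
0 -> hit
2 -> hit
8 -> fault, evict 2, frames {0,3,7,8}
0 -> hit
3 -> hit
8 -> hit
0 -> hit
Page faults: 6.

6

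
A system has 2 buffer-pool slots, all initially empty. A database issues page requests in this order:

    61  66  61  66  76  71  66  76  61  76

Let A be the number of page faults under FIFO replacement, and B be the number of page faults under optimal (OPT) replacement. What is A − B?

Under FIFO: F F . . F F F F F . → 7 faults.
Under OPT: F F . . F F . F F . → 6 faults.
A − B = 7 − 6 = 1.

1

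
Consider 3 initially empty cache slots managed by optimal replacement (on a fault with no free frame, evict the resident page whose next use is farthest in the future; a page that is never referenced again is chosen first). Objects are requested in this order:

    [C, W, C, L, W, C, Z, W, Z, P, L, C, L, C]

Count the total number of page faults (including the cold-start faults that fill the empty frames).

C -> fault, frames {C}
W -> fault, frames {C,W}
C -> hit
L -> fault, frames {C,W,L}
W -> hit
C -> hit
Z -> fault, evict C, frames {W,L,Z}
W -> hit
Z -> hit
P -> fault, evict Z, frames {W,L,P}
L -> hit
C -> fault, evict P, frames {W,L,C}
L -> hit
C -> hit
Page faults: 6.

6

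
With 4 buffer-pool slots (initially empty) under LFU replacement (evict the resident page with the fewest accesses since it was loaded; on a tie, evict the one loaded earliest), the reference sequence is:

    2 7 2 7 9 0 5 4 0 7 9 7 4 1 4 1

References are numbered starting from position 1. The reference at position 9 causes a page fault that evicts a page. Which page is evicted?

pos 1: 2 -> fault, frames [2]
pos 2: 7 -> fault, frames [2, 7]
pos 3: 2 -> hit
pos 4: 7 -> hit
pos 5: 9 -> fault, frames [2, 7, 9]
pos 6: 0 -> fault, frames [2, 7, 9, 0]
pos 7: 5 -> fault, evict 9, frames [2, 7, 0, 5]
pos 8: 4 -> fault, evict 0, frames [2, 7, 5, 4]
pos 9: 0 -> fault, evict 5, frames [2, 7, 4, 0]
At position 9, page 5 is evicted.

5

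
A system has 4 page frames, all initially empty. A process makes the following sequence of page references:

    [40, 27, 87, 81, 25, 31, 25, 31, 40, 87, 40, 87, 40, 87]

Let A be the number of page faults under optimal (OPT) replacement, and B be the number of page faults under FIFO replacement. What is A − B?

Under OPT: F F F F F F . . . . . . . . → 6 faults.
Under FIFO: F F F F F F . . F F . . . . → 8 faults.
A − B = 6 − 8 = -2.

-2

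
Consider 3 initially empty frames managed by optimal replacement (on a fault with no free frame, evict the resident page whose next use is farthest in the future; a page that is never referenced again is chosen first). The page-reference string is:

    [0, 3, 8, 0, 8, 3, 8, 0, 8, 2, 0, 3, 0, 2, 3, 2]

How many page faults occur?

4

0: fault, frames {0}
3: fault, frames {0,3}
8: fault, frames {0,3,8}
0: hit
8: hit
3: hit
8: hit
0: hit
8: hit
2: fault, evict 8, frames {0,3,2}
0: hit
3: hit
0: hit
2: hit
3: hit
2: hit
Page faults: 4.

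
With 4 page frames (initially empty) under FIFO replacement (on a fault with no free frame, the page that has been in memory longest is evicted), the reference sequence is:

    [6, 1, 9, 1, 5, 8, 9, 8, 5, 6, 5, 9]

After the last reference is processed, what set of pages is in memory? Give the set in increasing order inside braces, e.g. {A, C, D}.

{5, 6, 8, 9}

6: miss, frames [6]
1: miss, frames [6, 1]
9: miss, frames [6, 1, 9]
1: hit
5: miss, frames [6, 1, 9, 5]
8: miss, evict 6, frames [1, 9, 5, 8]
9: hit
8: hit
5: hit
6: miss, evict 1, frames [9, 5, 8, 6]
5: hit
9: hit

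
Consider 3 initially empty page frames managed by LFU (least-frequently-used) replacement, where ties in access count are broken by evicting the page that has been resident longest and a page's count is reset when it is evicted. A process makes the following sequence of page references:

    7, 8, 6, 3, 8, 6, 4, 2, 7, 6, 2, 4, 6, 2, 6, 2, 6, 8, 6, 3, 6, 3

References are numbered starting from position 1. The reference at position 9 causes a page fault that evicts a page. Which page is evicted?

2

pos 1: 7 → miss, frames {7}
pos 2: 8 → miss, frames {7,8}
pos 3: 6 → miss, frames {7,8,6}
pos 4: 3 → miss, evict 7, frames {8,6,3}
pos 5: 8 → hit
pos 6: 6 → hit
pos 7: 4 → miss, evict 3, frames {8,6,4}
pos 8: 2 → miss, evict 4, frames {8,6,2}
pos 9: 7 → miss, evict 2, frames {8,6,7}
At position 9, page 2 is evicted.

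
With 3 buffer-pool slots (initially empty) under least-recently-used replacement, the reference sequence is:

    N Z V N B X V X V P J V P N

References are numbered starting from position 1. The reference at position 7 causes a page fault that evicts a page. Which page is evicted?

pos 1: N -> miss, frames {N}
pos 2: Z -> miss, frames {N,Z}
pos 3: V -> miss, frames {N,Z,V}
pos 4: N -> hit
pos 5: B -> miss, evict Z, frames {V,N,B}
pos 6: X -> miss, evict V, frames {N,B,X}
pos 7: V -> miss, evict N, frames {B,X,V}
At position 7, page N is evicted.

N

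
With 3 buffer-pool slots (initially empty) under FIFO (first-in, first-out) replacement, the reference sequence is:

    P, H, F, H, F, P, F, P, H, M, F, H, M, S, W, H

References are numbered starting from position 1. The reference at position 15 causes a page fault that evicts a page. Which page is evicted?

F

pos 1: P -> fault, frames (P)
pos 2: H -> fault, frames (P H)
pos 3: F -> fault, frames (P H F)
pos 4: H -> hit
pos 5: F -> hit
pos 6: P -> hit
pos 7: F -> hit
pos 8: P -> hit
pos 9: H -> hit
pos 10: M -> fault, evict P, frames (H F M)
pos 11: F -> hit
pos 12: H -> hit
pos 13: M -> hit
pos 14: S -> fault, evict H, frames (F M S)
pos 15: W -> fault, evict F, frames (M S W)
At position 15, page F is evicted.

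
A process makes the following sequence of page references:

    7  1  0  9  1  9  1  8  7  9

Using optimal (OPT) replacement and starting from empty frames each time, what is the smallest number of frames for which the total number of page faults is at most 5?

3

f=1: 10 faults
f=2: 6 faults
f=3: 5 faults
f=4: 5 faults
f=5: 5 faults
Smallest f with faults ≤ 5 is 3.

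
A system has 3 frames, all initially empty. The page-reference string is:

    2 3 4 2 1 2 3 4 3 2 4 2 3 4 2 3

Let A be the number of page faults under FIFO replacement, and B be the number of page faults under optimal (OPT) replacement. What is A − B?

Under FIFO: F F F . F F F F . . . . . . . . → 7 faults.
Under OPT: F F F . F . . F . . . . . . . . → 5 faults.
A − B = 7 − 5 = 2.

2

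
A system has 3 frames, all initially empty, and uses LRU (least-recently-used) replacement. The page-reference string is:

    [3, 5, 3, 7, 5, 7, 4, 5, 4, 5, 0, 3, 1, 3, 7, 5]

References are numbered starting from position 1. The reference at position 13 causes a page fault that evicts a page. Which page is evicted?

pos 1: 3 → miss, frames (3)
pos 2: 5 → miss, frames (3 5)
pos 3: 3 → hit
pos 4: 7 → miss, frames (5 3 7)
pos 5: 5 → hit
pos 6: 7 → hit
pos 7: 4 → miss, evict 3, frames (5 7 4)
pos 8: 5 → hit
pos 9: 4 → hit
pos 10: 5 → hit
pos 11: 0 → miss, evict 7, frames (4 5 0)
pos 12: 3 → miss, evict 4, frames (5 0 3)
pos 13: 1 → miss, evict 5, frames (0 3 1)
At position 13, page 5 is evicted.

5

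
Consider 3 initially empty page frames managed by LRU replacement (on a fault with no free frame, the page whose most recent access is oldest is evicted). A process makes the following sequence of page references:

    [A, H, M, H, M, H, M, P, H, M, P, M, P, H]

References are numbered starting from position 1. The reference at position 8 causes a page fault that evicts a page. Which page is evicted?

A

pos 1: A → fault, frames (A)
pos 2: H → fault, frames (A H)
pos 3: M → fault, frames (A H M)
pos 4: H → hit
pos 5: M → hit
pos 6: H → hit
pos 7: M → hit
pos 8: P → fault, evict A, frames (H M P)
At position 8, page A is evicted.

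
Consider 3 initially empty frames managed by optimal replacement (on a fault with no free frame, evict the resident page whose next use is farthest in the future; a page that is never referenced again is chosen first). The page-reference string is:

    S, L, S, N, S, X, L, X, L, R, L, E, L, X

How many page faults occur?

6

S: miss, frames [S]
L: miss, frames [S, L]
S: hit
N: miss, frames [S, L, N]
S: hit
X: miss, evict N, frames [S, L, X]
L: hit
X: hit
L: hit
R: miss, evict S, frames [L, X, R]
L: hit
E: miss, evict R, frames [L, X, E]
L: hit
X: hit
Page faults: 6.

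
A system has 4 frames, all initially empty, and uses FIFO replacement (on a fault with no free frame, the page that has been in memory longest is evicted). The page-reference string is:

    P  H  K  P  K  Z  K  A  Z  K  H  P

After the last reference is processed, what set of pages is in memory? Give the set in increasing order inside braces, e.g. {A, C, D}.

P -> miss, frames [P]
H -> miss, frames [P, H]
K -> miss, frames [P, H, K]
P -> hit
K -> hit
Z -> miss, frames [P, H, K, Z]
K -> hit
A -> miss, evict P, frames [H, K, Z, A]
Z -> hit
K -> hit
H -> hit
P -> miss, evict H, frames [K, Z, A, P]

{A, K, P, Z}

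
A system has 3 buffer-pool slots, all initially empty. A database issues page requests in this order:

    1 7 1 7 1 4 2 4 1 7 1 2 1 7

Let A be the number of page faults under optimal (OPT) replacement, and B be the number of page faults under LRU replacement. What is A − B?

-1

Under OPT: F F . . . F F . . F . . . . → 5 faults.
Under LRU: F F . . . F F . . F . F . . → 6 faults.
A − B = 5 − 6 = -1.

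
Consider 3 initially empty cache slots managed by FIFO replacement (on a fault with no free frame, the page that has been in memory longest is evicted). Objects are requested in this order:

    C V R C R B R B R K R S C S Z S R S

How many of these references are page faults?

C -> fault, frames (C)
V -> fault, frames (C V)
R -> fault, frames (C V R)
C -> hit
R -> hit
B -> fault, evict C, frames (V R B)
R -> hit
B -> hit
R -> hit
K -> fault, evict V, frames (R B K)
R -> hit
S -> fault, evict R, frames (B K S)
C -> fault, evict B, frames (K S C)
S -> hit
Z -> fault, evict K, frames (S C Z)
S -> hit
R -> fault, evict S, frames (C Z R)
S -> fault, evict C, frames (Z R S)
Page faults: 10.

10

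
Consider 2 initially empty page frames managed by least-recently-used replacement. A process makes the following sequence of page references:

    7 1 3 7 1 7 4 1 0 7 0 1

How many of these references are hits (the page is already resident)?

7 → miss, frames (7)
1 → miss, frames (7 1)
3 → miss, evict 7, frames (1 3)
7 → miss, evict 1, frames (3 7)
1 → miss, evict 3, frames (7 1)
7 → hit
4 → miss, evict 1, frames (7 4)
1 → miss, evict 7, frames (4 1)
0 → miss, evict 4, frames (1 0)
7 → miss, evict 1, frames (0 7)
0 → hit
1 → miss, evict 7, frames (0 1)
Hits: 2.

2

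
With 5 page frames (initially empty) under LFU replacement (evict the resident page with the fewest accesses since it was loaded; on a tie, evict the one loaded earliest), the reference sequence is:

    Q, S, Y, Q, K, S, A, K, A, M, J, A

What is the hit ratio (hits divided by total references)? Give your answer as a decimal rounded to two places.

Q → fault, frames [Q]
S → fault, frames [Q, S]
Y → fault, frames [Q, S, Y]
Q → hit
K → fault, frames [Q, S, Y, K]
S → hit
A → fault, frames [Q, S, Y, K, A]
K → hit
A → hit
M → fault, evict Y, frames [Q, S, K, A, M]
J → fault, evict M, frames [Q, S, K, A, J]
A → hit
Hits: 5 of 12 references → 5/12 = 0.4167.

0.42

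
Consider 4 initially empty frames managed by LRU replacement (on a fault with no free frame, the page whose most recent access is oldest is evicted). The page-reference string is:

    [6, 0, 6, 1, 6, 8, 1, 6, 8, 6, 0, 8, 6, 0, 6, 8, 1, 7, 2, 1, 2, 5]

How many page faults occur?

6 → miss, frames {6}
0 → miss, frames {6,0}
6 → hit
1 → miss, frames {0,6,1}
6 → hit
8 → miss, frames {0,1,6,8}
1 → hit
6 → hit
8 → hit
6 → hit
0 → hit
8 → hit
6 → hit
0 → hit
6 → hit
8 → hit
1 → hit
7 → miss, evict 0, frames {6,8,1,7}
2 → miss, evict 6, frames {8,1,7,2}
1 → hit
2 → hit
5 → miss, evict 8, frames {7,1,2,5}
Page faults: 7.

7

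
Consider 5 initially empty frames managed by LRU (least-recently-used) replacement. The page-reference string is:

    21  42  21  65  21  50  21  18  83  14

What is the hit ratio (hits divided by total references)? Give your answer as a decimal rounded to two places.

0.30

21 -> fault, frames (21)
42 -> fault, frames (21 42)
21 -> hit
65 -> fault, frames (42 21 65)
21 -> hit
50 -> fault, frames (42 65 21 50)
21 -> hit
18 -> fault, frames (42 65 50 21 18)
83 -> fault, evict 42, frames (65 50 21 18 83)
14 -> fault, evict 65, frames (50 21 18 83 14)
Hits: 3 of 10 references → 3/10 = 0.3000.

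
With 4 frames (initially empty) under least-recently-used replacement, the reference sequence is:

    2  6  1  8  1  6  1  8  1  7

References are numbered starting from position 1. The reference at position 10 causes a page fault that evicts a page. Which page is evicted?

pos 1: 2 → fault, frames {2}
pos 2: 6 → fault, frames {2,6}
pos 3: 1 → fault, frames {2,6,1}
pos 4: 8 → fault, frames {2,6,1,8}
pos 5: 1 → hit
pos 6: 6 → hit
pos 7: 1 → hit
pos 8: 8 → hit
pos 9: 1 → hit
pos 10: 7 → fault, evict 2, frames {6,8,1,7}
At position 10, page 2 is evicted.

2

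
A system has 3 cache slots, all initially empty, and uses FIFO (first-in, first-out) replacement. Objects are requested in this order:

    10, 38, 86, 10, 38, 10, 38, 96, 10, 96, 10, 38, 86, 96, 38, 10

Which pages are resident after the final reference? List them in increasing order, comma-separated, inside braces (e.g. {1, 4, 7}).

{10, 86, 96}

10 -> fault, frames (10)
38 -> fault, frames (10 38)
86 -> fault, frames (10 38 86)
10 -> hit
38 -> hit
10 -> hit
38 -> hit
96 -> fault, evict 10, frames (38 86 96)
10 -> fault, evict 38, frames (86 96 10)
96 -> hit
10 -> hit
38 -> fault, evict 86, frames (96 10 38)
86 -> fault, evict 96, frames (10 38 86)
96 -> fault, evict 10, frames (38 86 96)
38 -> hit
10 -> fault, evict 38, frames (86 96 10)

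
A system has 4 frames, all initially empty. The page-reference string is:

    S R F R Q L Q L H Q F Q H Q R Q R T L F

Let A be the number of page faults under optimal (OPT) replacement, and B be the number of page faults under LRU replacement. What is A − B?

Under OPT: F F F . F F . . F . . . . . . . . F F . → 8 faults.
Under LRU: F F F . F F . . F . F . . . F . . F F F → 11 faults.
A − B = 8 − 11 = -3.

-3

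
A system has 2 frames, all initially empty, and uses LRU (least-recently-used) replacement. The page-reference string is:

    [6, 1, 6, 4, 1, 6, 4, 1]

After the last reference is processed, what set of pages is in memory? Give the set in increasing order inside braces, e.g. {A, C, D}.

{1, 4}

6 → miss, frames [6]
1 → miss, frames [6, 1]
6 → hit
4 → miss, evict 1, frames [6, 4]
1 → miss, evict 6, frames [4, 1]
6 → miss, evict 4, frames [1, 6]
4 → miss, evict 1, frames [6, 4]
1 → miss, evict 6, frames [4, 1]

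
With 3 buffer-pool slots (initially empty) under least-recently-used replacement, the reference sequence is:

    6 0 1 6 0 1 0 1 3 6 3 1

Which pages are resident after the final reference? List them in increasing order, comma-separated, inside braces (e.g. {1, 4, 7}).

{1, 3, 6}

6: miss, frames {6}
0: miss, frames {6,0}
1: miss, frames {6,0,1}
6: hit
0: hit
1: hit
0: hit
1: hit
3: miss, evict 6, frames {0,1,3}
6: miss, evict 0, frames {1,3,6}
3: hit
1: hit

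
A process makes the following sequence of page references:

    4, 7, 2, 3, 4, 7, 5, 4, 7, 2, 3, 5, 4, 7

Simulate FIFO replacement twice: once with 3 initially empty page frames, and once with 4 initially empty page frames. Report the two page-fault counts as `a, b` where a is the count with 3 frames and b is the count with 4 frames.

3 frames: F F F F F F F . . F F . F F → 11 faults.
4 frames: F F F F . . F F F F F F F F → 12 faults.
12 > 11: adding a frame increased faults — Belady's anomaly.

11, 12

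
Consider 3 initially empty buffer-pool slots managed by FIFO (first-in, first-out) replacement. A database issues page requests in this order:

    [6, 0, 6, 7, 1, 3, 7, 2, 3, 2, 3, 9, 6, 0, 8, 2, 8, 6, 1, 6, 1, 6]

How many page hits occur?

9

6 → fault, frames {6}
0 → fault, frames {6,0}
6 → hit
7 → fault, frames {6,0,7}
1 → fault, evict 6, frames {0,7,1}
3 → fault, evict 0, frames {7,1,3}
7 → hit
2 → fault, evict 7, frames {1,3,2}
3 → hit
2 → hit
3 → hit
9 → fault, evict 1, frames {3,2,9}
6 → fault, evict 3, frames {2,9,6}
0 → fault, evict 2, frames {9,6,0}
8 → fault, evict 9, frames {6,0,8}
2 → fault, evict 6, frames {0,8,2}
8 → hit
6 → fault, evict 0, frames {8,2,6}
1 → fault, evict 8, frames {2,6,1}
6 → hit
1 → hit
6 → hit
Hits: 9.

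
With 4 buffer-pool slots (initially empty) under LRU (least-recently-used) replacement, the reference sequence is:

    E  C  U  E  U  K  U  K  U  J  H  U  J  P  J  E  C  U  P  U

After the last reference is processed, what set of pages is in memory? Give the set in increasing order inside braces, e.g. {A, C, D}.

{C, E, P, U}

E: fault, frames [E]
C: fault, frames [E, C]
U: fault, frames [E, C, U]
E: hit
U: hit
K: fault, frames [C, E, U, K]
U: hit
K: hit
U: hit
J: fault, evict C, frames [E, K, U, J]
H: fault, evict E, frames [K, U, J, H]
U: hit
J: hit
P: fault, evict K, frames [H, U, J, P]
J: hit
E: fault, evict H, frames [U, P, J, E]
C: fault, evict U, frames [P, J, E, C]
U: fault, evict P, frames [J, E, C, U]
P: fault, evict J, frames [E, C, U, P]
U: hit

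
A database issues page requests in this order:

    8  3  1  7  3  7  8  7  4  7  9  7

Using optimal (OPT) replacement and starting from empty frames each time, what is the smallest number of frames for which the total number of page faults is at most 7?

f=1: 12 faults
f=2: 7 faults
f=3: 6 faults
f=4: 6 faults
f=5: 6 faults
f=6: 6 faults
Smallest f with faults ≤ 7 is 2.

2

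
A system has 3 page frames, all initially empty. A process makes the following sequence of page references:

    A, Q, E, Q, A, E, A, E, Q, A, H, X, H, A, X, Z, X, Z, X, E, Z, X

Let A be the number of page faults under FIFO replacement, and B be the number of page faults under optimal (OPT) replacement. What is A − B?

Under FIFO: F F F . . . . . . . F F . F . F . . . F . F → 9 faults.
Under OPT: F F F . . . . . . . F F . . . F . . . F . . → 7 faults.
A − B = 9 − 7 = 2.

2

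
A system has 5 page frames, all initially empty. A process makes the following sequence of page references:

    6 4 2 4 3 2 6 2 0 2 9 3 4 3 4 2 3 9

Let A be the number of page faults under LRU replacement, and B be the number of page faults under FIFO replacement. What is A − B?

1

Under LRU: F F F . F . . . F . F . F . . . . . → 7 faults.
Under FIFO: F F F . F . . . F . F . . . . . . . → 6 faults.
A − B = 7 − 6 = 1.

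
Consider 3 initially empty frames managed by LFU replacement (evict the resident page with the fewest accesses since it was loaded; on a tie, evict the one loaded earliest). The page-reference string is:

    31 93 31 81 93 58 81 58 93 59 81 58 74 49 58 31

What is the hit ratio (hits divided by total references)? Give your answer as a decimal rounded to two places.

0.25

31: miss, frames [31]
93: miss, frames [31, 93]
31: hit
81: miss, frames [31, 93, 81]
93: hit
58: miss, evict 81, frames [31, 93, 58]
81: miss, evict 58, frames [31, 93, 81]
58: miss, evict 81, frames [31, 93, 58]
93: hit
59: miss, evict 58, frames [31, 93, 59]
81: miss, evict 59, frames [31, 93, 81]
58: miss, evict 81, frames [31, 93, 58]
74: miss, evict 58, frames [31, 93, 74]
49: miss, evict 74, frames [31, 93, 49]
58: miss, evict 49, frames [31, 93, 58]
31: hit
Hits: 4 of 16 references → 4/16 = 0.2500.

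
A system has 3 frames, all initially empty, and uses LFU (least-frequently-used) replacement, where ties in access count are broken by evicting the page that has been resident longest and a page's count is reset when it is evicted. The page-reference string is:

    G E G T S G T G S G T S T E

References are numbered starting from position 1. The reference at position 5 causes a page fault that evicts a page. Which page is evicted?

pos 1: G -> miss, frames [G]
pos 2: E -> miss, frames [G, E]
pos 3: G -> hit
pos 4: T -> miss, frames [G, E, T]
pos 5: S -> miss, evict E, frames [G, T, S]
At position 5, page E is evicted.

E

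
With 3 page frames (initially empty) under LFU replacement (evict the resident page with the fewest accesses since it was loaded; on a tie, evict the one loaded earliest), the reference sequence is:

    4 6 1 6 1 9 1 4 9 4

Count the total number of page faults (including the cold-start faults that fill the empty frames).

7

4 → miss, frames [4]
6 → miss, frames [4, 6]
1 → miss, frames [4, 6, 1]
6 → hit
1 → hit
9 → miss, evict 4, frames [6, 1, 9]
1 → hit
4 → miss, evict 9, frames [6, 1, 4]
9 → miss, evict 4, frames [6, 1, 9]
4 → miss, evict 9, frames [6, 1, 4]
Page faults: 7.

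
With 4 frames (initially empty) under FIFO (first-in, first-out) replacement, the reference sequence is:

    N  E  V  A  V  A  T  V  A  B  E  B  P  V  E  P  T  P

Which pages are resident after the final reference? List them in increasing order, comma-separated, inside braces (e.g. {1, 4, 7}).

{E, P, T, V}

N → miss, frames [N]
E → miss, frames [N, E]
V → miss, frames [N, E, V]
A → miss, frames [N, E, V, A]
V → hit
A → hit
T → miss, evict N, frames [E, V, A, T]
V → hit
A → hit
B → miss, evict E, frames [V, A, T, B]
E → miss, evict V, frames [A, T, B, E]
B → hit
P → miss, evict A, frames [T, B, E, P]
V → miss, evict T, frames [B, E, P, V]
E → hit
P → hit
T → miss, evict B, frames [E, P, V, T]
P → hit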